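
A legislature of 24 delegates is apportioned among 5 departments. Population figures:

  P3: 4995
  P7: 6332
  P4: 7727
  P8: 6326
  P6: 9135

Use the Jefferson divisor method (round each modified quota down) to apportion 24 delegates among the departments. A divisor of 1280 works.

With modified divisor 1280: modified quotas P3 3.902, P7 4.947, P4 6.037, P8 4.942, P6 7.137.
Rounding down: P3 3, P7 4, P4 6, P8 4, P6 7 (total 24).

P3: 3; P7: 4; P4: 6; P8: 4; P6: 7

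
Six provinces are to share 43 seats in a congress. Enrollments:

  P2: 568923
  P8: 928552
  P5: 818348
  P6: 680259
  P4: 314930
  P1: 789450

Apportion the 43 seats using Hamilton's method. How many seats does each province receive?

P2 6, P8 10, P5 9, P6 7, P4 3, P1 8

Standard divisor: 4100462 ÷ 43 ≈ 95359.581.
Standard quotas: P2 5.9661, P8 9.7374, P5 8.5817, P6 7.1336, P4 3.3026, P1 8.2787.
Lower quotas: P2 5, P8 9, P5 8, P6 7, P4 3, P1 8 (sum 40, leaving 3 seats).
Remainders in descending order: P2 0.9661, P8 0.7374, P5 0.5817, P4 0.3026, P1 0.2787, P6 0.1336.
Largest remainders: P2, P8, P5 receive the extra seats.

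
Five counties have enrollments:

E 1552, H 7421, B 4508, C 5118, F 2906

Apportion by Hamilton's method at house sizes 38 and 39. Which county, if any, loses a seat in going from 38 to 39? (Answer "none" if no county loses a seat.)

At 38 seats: E 3, H 13, B 8, C 9, F 5.
At 39 seats: E 3, H 14, B 8, C 9, F 5.
No county's allocation decreased.

none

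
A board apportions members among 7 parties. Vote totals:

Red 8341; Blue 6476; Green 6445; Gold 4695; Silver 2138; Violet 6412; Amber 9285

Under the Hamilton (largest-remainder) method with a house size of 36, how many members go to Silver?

Standard divisor: 43792 ÷ 36 ≈ 1216.444.
Standard quotas: Red 6.8569, Blue 5.3237, Green 5.2982, Gold 3.8596, Silver 1.7576, Violet 5.2711, Amber 7.6329.
Lower quotas: Red 6, Blue 5, Green 5, Gold 3, Silver 1, Violet 5, Amber 7 (sum 32, leaving 4 seats).
Remainders in descending order: Gold 0.8596, Red 0.8569, Silver 0.7576, Amber 0.6329, Blue 0.3237, Green 0.2982, Violet 0.2711.
The surplus seats go to Gold, Red, Silver, Amber.
Silver receives 2.

2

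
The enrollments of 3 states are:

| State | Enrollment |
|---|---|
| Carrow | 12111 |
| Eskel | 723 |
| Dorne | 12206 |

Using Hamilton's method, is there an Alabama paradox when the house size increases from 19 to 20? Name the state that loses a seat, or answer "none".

Eskel

At 19 seats: Carrow 9, Eskel 1, Dorne 9.
At 20 seats: Carrow 10, Eskel 0, Dorne 10.
Eskel drops from 1 to 0.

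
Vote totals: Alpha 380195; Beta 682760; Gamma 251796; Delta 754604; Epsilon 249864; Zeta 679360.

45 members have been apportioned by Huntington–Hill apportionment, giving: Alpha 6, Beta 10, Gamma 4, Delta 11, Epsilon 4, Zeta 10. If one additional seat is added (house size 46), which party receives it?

Delta

Priority for the next seat is population ÷ (√(s·(s+1))).
Priorities: Alpha 58665.362, Beta 65098.612, Gamma 56303.297, Delta 65679.848, Epsilon 55871.289, Zeta 64774.434.
Highest priority: Delta.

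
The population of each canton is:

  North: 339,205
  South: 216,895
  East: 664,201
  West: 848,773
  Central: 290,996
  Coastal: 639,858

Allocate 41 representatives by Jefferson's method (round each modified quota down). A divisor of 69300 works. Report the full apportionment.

North=4, South=3, East=9, West=12, Central=4, Coastal=9

With modified divisor 69300: modified quotas North 4.895, South 3.130, East 9.584, West 12.248, Central 4.199, Coastal 9.233.
Rounding down: North 4, South 3, East 9, West 12, Central 4, Coastal 9 (total 41).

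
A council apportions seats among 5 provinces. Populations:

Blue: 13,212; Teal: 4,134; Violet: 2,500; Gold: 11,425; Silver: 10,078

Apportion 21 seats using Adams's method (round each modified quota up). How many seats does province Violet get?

2

Standard divisor 41349/21 ≈ 1969; standard quotas: Blue 6.710, Teal 2.100, Violet 1.270, Gold 5.802, Silver 5.118.
Rounding up gives 7, 3, 2, 6, 6 = 24 seats, so the divisor must be adjusted.
With modified divisor 2240: modified quotas Blue 5.898, Teal 1.846, Violet 1.116, Gold 5.100, Silver 4.499.
Rounding up: Blue 6, Teal 2, Violet 2, Gold 6, Silver 5 (total 21).
Violet receives 2.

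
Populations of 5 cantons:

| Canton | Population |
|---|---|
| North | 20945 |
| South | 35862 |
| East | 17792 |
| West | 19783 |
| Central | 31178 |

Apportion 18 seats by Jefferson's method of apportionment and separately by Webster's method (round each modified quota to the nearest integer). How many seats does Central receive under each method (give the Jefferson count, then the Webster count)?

Jefferson: North 3, South 5, East 2, West 3, Central 5.
Webster: North 3, South 5, East 3, West 3, Central 4.
Central gets 5 under Jefferson and 4 under Webster.

5 and 4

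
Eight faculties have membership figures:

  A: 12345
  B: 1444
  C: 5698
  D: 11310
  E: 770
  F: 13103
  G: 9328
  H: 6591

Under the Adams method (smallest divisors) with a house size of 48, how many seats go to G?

Standard divisor 60589/48 ≈ 1262.271; standard quotas: A 9.780, B 1.144, C 4.514, D 8.960, E 0.610, F 10.380, G 7.390, H 5.222.
Rounding up gives 10, 2, 5, 9, 1, 11, 8, 6 = 52 seats, so the divisor must be adjusted.
With modified divisor 1400: modified quotas A 8.818, B 1.031, C 4.070, D 8.079, E 0.550, F 9.359, G 6.663, H 4.708.
Rounding up: A 9, B 2, C 5, D 9, E 1, F 10, G 7, H 5 (total 48).
G receives 7.

7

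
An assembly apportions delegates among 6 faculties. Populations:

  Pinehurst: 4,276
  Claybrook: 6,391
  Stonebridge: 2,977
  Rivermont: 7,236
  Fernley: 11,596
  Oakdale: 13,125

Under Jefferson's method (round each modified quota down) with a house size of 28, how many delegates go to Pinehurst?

Standard divisor 45601/28 ≈ 1628.607; standard quotas: Pinehurst 2.626, Claybrook 3.924, Stonebridge 1.828, Rivermont 4.443, Fernley 7.120, Oakdale 8.059.
Rounding down gives 2, 3, 1, 4, 7, 8 = 25 seats, so the divisor must be adjusted.
With modified divisor 1454: modified quotas Pinehurst 2.941, Claybrook 4.395, Stonebridge 2.047, Rivermont 4.977, Fernley 7.975, Oakdale 9.027.
Rounding down: Pinehurst 2, Claybrook 4, Stonebridge 2, Rivermont 4, Fernley 7, Oakdale 9 (total 28).
Pinehurst receives 2.

2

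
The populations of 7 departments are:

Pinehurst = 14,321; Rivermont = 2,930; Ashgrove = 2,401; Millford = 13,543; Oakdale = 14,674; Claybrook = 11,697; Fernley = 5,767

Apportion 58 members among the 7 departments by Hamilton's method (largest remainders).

Total 65333; standard divisor 65333/58 ≈ 1126.431.
Standard quotas: Pinehurst 12.7136, Rivermont 2.6011, Ashgrove 2.1315, Millford 12.0229, Oakdale 13.0270, Claybrook 10.3841, Fernley 5.1197.
Lower quotas: Pinehurst 12, Rivermont 2, Ashgrove 2, Millford 12, Oakdale 13, Claybrook 10, Fernley 5 (sum 56, leaving 2 seats).
Remainders in descending order: Pinehurst 0.7136, Rivermont 0.6011, Claybrook 0.3841, Ashgrove 0.1315, Fernley 0.1197, Oakdale 0.0270, Millford 0.0229.
The surplus seats go to Pinehurst, Rivermont.

Pinehurst 13, Rivermont 3, Ashgrove 2, Millford 12, Oakdale 13, Claybrook 10, Fernley 5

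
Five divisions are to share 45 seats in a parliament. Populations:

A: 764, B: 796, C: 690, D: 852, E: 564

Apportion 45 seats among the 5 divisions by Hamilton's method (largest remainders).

A 9, B 10, C 9, D 10, E 7

Standard divisor: 3666 ÷ 45 ≈ 81.467.
Standard quotas: A 9.378, B 9.771, C 8.470, D 10.458, E 6.923.
Lower quotas: A 9, B 9, C 8, D 10, E 6 (sum 42, leaving 3 seats).
Remainders in descending order: E 0.923, B 0.771, C 0.470, D 0.458, A 0.378.
Largest remainders: E, B, C receive the extra seats.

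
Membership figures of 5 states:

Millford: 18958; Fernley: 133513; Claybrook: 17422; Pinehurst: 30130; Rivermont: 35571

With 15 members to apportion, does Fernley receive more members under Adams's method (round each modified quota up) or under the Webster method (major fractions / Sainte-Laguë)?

Webster

Adams: Millford 2, Fernley 8, Claybrook 1, Pinehurst 2, Rivermont 2.
Webster: Millford 1, Fernley 9, Claybrook 1, Pinehurst 2, Rivermont 2.
Fernley gets 8 under Adams and 9 under Webster.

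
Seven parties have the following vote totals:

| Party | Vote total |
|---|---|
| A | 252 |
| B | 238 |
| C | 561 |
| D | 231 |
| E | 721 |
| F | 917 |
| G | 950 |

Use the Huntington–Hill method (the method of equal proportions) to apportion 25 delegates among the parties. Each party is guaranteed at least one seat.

A 2, B 2, C 3, D 2, E 4, F 6, G 6

With divisor 163: modified quotas A 1.546, B 1.460, C 3.442, D 1.417, E 4.423, F 5.626, G 5.828.
Geometric-mean thresholds: A √(1·2)=1.414, B √(1·2)=1.414, C √(3·4)=3.464, D √(1·2)=1.414, E √(4·5)=4.472, F √(5·6)=5.477, G √(5·6)=5.477.
Each quota rounded against its threshold gives A 2, B 2, C 3, D 2, E 4, F 6, G 6 (total 25).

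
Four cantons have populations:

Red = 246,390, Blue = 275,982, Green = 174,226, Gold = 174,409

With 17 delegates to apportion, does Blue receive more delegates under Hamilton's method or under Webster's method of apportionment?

Webster

Hamilton: Red 5, Blue 5, Green 3, Gold 4.
Webster: Red 5, Blue 6, Green 3, Gold 3.
Blue gets 5 under Hamilton and 6 under Webster.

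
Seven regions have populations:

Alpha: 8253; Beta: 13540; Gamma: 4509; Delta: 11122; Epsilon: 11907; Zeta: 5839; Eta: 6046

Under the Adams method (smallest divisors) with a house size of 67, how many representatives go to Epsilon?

Standard divisor 61216/67 ≈ 913.672; standard quotas: Alpha 9.033, Beta 14.819, Gamma 4.935, Delta 12.173, Epsilon 13.032, Zeta 6.391, Eta 6.617.
Rounding up gives 10, 15, 5, 13, 14, 7, 7 = 71 seats, so the divisor must be adjusted.
With modified divisor 968.95: modified quotas Alpha 8.517, Beta 13.974, Gamma 4.653, Delta 11.478, Epsilon 12.289, Zeta 6.026, Eta 6.240.
Rounding up: Alpha 9, Beta 14, Gamma 5, Delta 12, Epsilon 13, Zeta 7, Eta 7 (total 67).
Epsilon receives 13.

13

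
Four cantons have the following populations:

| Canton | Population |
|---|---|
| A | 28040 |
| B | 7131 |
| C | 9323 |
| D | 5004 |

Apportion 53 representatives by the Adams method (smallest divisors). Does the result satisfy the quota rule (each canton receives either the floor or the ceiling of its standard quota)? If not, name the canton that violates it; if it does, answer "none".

Standard quotas: A 30.024, B 7.636, C 9.983, D 5.358.
Adams allocation: A 29, B 8, C 10, D 6.
A has quota 30.024 (lower 30, upper 31) but receives 29 — outside the quota interval.

A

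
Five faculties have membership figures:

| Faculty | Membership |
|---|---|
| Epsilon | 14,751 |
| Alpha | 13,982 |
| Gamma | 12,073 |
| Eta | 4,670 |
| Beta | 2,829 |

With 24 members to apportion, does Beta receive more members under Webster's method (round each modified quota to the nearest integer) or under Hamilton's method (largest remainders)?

Webster: Epsilon 8, Alpha 7, Gamma 6, Eta 2, Beta 1.
Hamilton: Epsilon 7, Alpha 7, Gamma 6, Eta 2, Beta 2.
Beta gets 1 under Webster and 2 under Hamilton.

Hamilton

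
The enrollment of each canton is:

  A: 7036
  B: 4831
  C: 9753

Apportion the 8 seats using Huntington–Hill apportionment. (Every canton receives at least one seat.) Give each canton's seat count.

A=3; B=2; C=3

With divisor 2844: modified quotas A 2.474, B 1.699, C 3.429.
Geometric-mean thresholds: A √(2·3)=2.449, B √(1·2)=1.414, C √(3·4)=3.464.
Each quota rounded against its threshold gives A 3, B 2, C 3 (total 8).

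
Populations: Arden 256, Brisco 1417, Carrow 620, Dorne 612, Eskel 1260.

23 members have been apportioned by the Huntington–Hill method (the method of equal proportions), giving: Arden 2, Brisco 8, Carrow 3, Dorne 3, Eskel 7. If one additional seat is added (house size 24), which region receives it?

Priority for the next seat is population ÷ (√(s·(s+1))).
Priorities: Arden 104.512, Brisco 166.995, Carrow 178.979, Dorne 176.669, Eskel 168.375.
Highest priority: Carrow.

Carrow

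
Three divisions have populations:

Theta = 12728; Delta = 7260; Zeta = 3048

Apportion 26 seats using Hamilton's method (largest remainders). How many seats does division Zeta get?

The standard divisor is 23036/26 = 886.
Standard quotas: Theta 14.3657, Delta 8.1941, Zeta 3.4402.
Lower quotas: Theta 14, Delta 8, Zeta 3 (sum 25, leaving 1 seat).
Remainders in descending order: Zeta 0.4402, Theta 0.3657, Delta 0.1941.
Largest remainder: Zeta receives the extra seat.
Zeta receives 4.

4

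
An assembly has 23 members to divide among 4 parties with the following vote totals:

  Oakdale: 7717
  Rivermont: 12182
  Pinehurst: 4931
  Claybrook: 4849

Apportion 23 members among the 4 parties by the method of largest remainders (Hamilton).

Total 29679; standard divisor 29679/23 ≈ 1290.391.
Standard quotas: Oakdale 5.9804, Rivermont 9.4405, Pinehurst 3.8213, Claybrook 3.7578.
Lower quotas: Oakdale 5, Rivermont 9, Pinehurst 3, Claybrook 3 (sum 20, leaving 3 seats).
Remainders in descending order: Oakdale 0.9804, Pinehurst 0.8213, Claybrook 0.7578, Rivermont 0.4405.
The surplus seats go to Oakdale, Pinehurst, Claybrook.

Oakdale 6, Rivermont 9, Pinehurst 4, Claybrook 4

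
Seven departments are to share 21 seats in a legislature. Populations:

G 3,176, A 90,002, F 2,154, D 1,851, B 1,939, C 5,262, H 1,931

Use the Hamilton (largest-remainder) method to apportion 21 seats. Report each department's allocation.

Standard divisor: 106315 ÷ 21 ≈ 5062.619.
Standard quotas: G 0.6273, A 17.7778, F 0.4255, D 0.3656, B 0.3830, C 1.0394, H 0.3814.
Lower quotas: G 0, A 17, F 0, D 0, B 0, C 1, H 0 (sum 18, leaving 3 seats).
Remainders in descending order: A 0.7778, G 0.6273, F 0.4255, B 0.3830, H 0.3814, D 0.3656, C 0.0394.
Largest remainders: A, G, F receive the extra seats.

G 1, A 18, F 1, D 0, B 0, C 1, H 0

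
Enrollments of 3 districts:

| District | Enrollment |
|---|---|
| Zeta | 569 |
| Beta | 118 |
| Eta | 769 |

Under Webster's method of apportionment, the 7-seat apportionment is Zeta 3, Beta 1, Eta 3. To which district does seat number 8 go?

Eta

Priority for the next seat is population ÷ (current seats + 0.5).
Priorities: Zeta 162.571, Beta 78.667, Eta 219.714.
Highest priority: Eta.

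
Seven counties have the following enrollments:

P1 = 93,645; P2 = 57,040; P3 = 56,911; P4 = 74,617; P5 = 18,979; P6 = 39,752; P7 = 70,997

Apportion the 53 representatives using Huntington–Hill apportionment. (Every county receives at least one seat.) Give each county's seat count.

P1 12, P2 7, P3 7, P4 10, P5 3, P6 5, P7 9

With divisor 7685: modified quotas P1 12.185, P2 7.422, P3 7.405, P4 9.709, P5 2.470, P6 5.173, P7 9.238.
Geometric-mean thresholds: P1 √(12·13)=12.490, P2 √(7·8)=7.483, P3 √(7·8)=7.483, P4 √(9·10)=9.487, P5 √(2·3)=2.449, P6 √(5·6)=5.477, P7 √(9·10)=9.487.
Each quota rounded against its threshold gives P1 12, P2 7, P3 7, P4 10, P5 3, P6 5, P7 9 (total 53).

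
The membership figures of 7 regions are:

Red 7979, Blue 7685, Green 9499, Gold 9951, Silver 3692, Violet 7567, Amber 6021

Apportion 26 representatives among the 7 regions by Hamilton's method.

Total 52394; standard divisor 52394/26 ≈ 2015.154.
Standard quotas: Red 3.9595, Blue 3.8136, Green 4.7138, Gold 4.9381, Silver 1.8321, Violet 3.7550, Amber 2.9879.
Lower quotas: Red 3, Blue 3, Green 4, Gold 4, Silver 1, Violet 3, Amber 2 (sum 20, leaving 6 seats).
Remainders in descending order: Amber 0.9879, Red 0.9595, Gold 0.9381, Silver 0.8321, Blue 0.8136, Violet 0.7550, Green 0.7138.
Largest remainders: Amber, Red, Gold, Silver, Blue, Violet receive the extra seats.

Red 4, Blue 4, Green 4, Gold 5, Silver 2, Violet 4, Amber 3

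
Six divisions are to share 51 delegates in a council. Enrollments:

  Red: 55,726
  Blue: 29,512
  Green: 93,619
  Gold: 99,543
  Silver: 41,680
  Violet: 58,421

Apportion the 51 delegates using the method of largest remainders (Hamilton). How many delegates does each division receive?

Red 7, Blue 4, Green 13, Gold 13, Silver 6, Violet 8

The standard divisor is 378501/51 ≈ 7421.588.
Standard quotas: Red 7.5086, Blue 3.9765, Green 12.6144, Gold 13.4126, Silver 5.6160, Violet 7.8718.
Lower quotas: Red 7, Blue 3, Green 12, Gold 13, Silver 5, Violet 7 (sum 47, leaving 4 seats).
Remainders in descending order: Blue 0.9765, Violet 0.8718, Silver 0.6160, Green 0.6144, Red 0.5086, Gold 0.4126.
Largest remainders: Blue, Violet, Silver, Green receive the extra seats.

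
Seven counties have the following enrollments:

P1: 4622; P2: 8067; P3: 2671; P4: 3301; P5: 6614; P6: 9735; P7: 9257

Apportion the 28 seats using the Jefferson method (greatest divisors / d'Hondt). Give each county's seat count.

P1: 3, P2: 5, P3: 1, P4: 2, P5: 4, P6: 7, P7: 6

Standard divisor 44267/28 ≈ 1580.964; standard quotas: P1 2.924, P2 5.103, P3 1.689, P4 2.088, P5 4.184, P6 6.158, P7 5.855.
Rounding down gives 2, 5, 1, 2, 4, 6, 5 = 25 seats, so the divisor must be adjusted.
With modified divisor 1370: modified quotas P1 3.374, P2 5.888, P3 1.950, P4 2.409, P5 4.828, P6 7.106, P7 6.757.
Rounding down: P1 3, P2 5, P3 1, P4 2, P5 4, P6 7, P7 6 (total 28).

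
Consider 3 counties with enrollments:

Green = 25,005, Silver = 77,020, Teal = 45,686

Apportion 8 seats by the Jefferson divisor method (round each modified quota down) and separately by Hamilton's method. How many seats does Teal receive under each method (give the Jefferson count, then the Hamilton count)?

Jefferson: Green 1, Silver 5, Teal 2.
Hamilton: Green 1, Silver 4, Teal 3.
Teal gets 2 under Jefferson and 3 under Hamilton.

2 and 3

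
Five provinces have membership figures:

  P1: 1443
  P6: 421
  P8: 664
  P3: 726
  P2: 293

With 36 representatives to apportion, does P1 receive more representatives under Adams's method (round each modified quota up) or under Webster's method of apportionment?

Webster

Adams: P1 14, P6 5, P8 7, P3 7, P2 3.
Webster: P1 15, P6 4, P8 7, P3 7, P2 3.
P1 gets 14 under Adams and 15 under Webster.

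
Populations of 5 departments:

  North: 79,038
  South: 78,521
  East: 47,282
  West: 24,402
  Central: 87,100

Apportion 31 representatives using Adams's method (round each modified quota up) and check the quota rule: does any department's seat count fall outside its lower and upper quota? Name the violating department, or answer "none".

none

Standard quotas: North 7.745, South 7.695, East 4.633, West 2.391, Central 8.535.
Adams allocation: North 8, South 7, East 5, West 3, Central 8.
Every allocation lies between the lower and upper quota.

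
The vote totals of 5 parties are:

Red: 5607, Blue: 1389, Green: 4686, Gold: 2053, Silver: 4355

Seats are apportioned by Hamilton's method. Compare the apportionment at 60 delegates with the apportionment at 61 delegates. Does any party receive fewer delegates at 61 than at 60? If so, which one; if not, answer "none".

Blue

At 60 seats: Red 19, Blue 5, Green 15, Gold 7, Silver 14.
At 61 seats: Red 19, Blue 4, Green 16, Gold 7, Silver 15.
Blue drops from 5 to 4.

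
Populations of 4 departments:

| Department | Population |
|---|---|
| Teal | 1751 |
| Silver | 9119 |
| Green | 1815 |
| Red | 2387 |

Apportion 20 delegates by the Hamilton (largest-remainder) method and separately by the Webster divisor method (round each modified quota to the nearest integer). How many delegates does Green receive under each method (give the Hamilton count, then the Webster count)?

3 and 2

Hamilton: Teal 2, Silver 12, Green 3, Red 3.
Webster: Teal 2, Silver 13, Green 2, Red 3.
Green gets 3 under Hamilton and 2 under Webster.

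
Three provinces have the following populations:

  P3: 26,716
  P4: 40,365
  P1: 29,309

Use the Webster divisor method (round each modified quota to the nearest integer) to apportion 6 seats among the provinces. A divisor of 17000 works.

P3=2; P4=2; P1=2

With modified divisor 17000: modified quotas P3 1.572, P4 2.374, P1 1.724.
Rounding to the nearest integer: P3 2, P4 2, P1 2 (total 6).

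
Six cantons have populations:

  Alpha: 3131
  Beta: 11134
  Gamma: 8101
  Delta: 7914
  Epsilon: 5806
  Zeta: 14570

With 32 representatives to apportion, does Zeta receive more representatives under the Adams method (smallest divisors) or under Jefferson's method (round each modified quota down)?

Jefferson

Adams: Alpha 2, Beta 7, Gamma 5, Delta 5, Epsilon 4, Zeta 9.
Jefferson: Alpha 2, Beta 7, Gamma 5, Delta 5, Epsilon 3, Zeta 10.
Zeta gets 9 under Adams and 10 under Jefferson.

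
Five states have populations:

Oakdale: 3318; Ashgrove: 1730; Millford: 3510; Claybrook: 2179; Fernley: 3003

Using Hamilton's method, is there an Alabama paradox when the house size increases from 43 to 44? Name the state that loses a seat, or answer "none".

Ashgrove

At 43 seats: Oakdale 10, Ashgrove 6, Millford 11, Claybrook 7, Fernley 9.
At 44 seats: Oakdale 11, Ashgrove 5, Millford 11, Claybrook 7, Fernley 10.
Ashgrove drops from 6 to 5.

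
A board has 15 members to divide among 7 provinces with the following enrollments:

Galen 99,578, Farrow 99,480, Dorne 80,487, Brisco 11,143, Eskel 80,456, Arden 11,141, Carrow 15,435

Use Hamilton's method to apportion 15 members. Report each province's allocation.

The standard divisor is 397720/15 ≈ 26514.667.
Standard quotas: Galen 3.7556, Farrow 3.7519, Dorne 3.0356, Brisco 0.4203, Eskel 3.0344, Arden 0.4202, Carrow 0.5821.
Lower quotas: Galen 3, Farrow 3, Dorne 3, Brisco 0, Eskel 3, Arden 0, Carrow 0 (sum 12, leaving 3 seats).
Remainders in descending order: Galen 0.7556, Farrow 0.7519, Carrow 0.5821, Brisco 0.4203, Arden 0.4202, Dorne 0.0356, Eskel 0.0344.
The surplus seats go to Galen, Farrow, Carrow.

Galen 4; Farrow 4; Dorne 3; Brisco 0; Eskel 3; Arden 0; Carrow 1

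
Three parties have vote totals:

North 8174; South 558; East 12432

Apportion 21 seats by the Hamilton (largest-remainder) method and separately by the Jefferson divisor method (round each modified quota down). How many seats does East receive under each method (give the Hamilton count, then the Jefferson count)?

12 and 13

Hamilton: North 8, South 1, East 12.
Jefferson: North 8, South 0, East 13.
East gets 12 under Hamilton and 13 under Jefferson.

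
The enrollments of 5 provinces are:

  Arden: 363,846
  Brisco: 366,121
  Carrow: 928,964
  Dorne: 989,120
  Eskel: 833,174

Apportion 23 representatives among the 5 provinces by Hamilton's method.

Arden 2; Brisco 2; Carrow 6; Dorne 7; Eskel 6

The standard divisor is 3481225/23 ≈ 151357.609.
Standard quotas: Arden 2.4039, Brisco 2.4189, Carrow 6.1375, Dorne 6.5350, Eskel 5.5047.
Lower quotas: Arden 2, Brisco 2, Carrow 6, Dorne 6, Eskel 5 (sum 21, leaving 2 seats).
Remainders in descending order: Dorne 0.5350, Eskel 0.5047, Brisco 0.4189, Arden 0.4039, Carrow 0.1375.
The surplus seats go to Dorne, Eskel.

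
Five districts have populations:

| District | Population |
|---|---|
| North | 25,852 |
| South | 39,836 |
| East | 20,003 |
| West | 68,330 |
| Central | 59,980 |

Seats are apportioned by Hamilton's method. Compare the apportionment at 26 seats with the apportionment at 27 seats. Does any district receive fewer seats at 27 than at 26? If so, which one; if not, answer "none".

East

At 26 seats: North 3, South 5, East 3, West 8, Central 7.
At 27 seats: North 3, South 5, East 2, West 9, Central 8.
East drops from 3 to 2.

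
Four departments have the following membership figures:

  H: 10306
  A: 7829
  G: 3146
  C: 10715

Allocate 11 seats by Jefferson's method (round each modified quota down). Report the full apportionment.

H 3, A 3, G 1, C 4

Standard divisor 31996/11 ≈ 2908.727; standard quotas: H 3.543, A 2.692, G 1.082, C 3.684.
Rounding down gives 3, 2, 1, 3 = 9 seats, so the divisor must be adjusted.
With modified divisor 2590: modified quotas H 3.979, A 3.023, G 1.215, C 4.137.
Rounding down: H 3, A 3, G 1, C 4 (total 11).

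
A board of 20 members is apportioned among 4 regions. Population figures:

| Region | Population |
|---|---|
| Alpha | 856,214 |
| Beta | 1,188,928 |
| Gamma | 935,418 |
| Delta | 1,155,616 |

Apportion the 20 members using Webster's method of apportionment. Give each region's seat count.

Standard divisor 4136176/20 ≈ 206808.8; standard quotas: Alpha 4.140, Beta 5.749, Gamma 4.523, Delta 5.588.
Rounding to the nearest integer gives 4, 6, 5, 6 = 21 seats, so the divisor must be adjusted.
With modified divisor 209000: modified quotas Alpha 4.097, Beta 5.689, Gamma 4.476, Delta 5.529.
Rounding to the nearest integer: Alpha 4, Beta 6, Gamma 4, Delta 6 (total 20).

Alpha=4, Beta=6, Gamma=4, Delta=6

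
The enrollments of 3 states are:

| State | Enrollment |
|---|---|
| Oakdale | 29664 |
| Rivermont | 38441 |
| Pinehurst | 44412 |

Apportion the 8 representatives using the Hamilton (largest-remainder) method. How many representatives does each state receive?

The standard divisor is 112517/8 ≈ 14064.625.
Standard quotas: Oakdale 2.1091, Rivermont 2.7332, Pinehurst 3.1577.
Lower quotas: Oakdale 2, Rivermont 2, Pinehurst 3 (sum 7, leaving 1 seat).
Remainders in descending order: Rivermont 0.7332, Pinehurst 0.1577, Oakdale 0.1091.
The surplus seat goes to Rivermont.

Oakdale=2, Rivermont=3, Pinehurst=3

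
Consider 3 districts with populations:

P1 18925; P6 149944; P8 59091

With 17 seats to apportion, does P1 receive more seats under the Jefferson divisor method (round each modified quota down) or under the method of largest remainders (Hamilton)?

Hamilton

Jefferson: P1 1, P6 12, P8 4.
Hamilton: P1 2, P6 11, P8 4.
P1 gets 1 under Jefferson and 2 under Hamilton.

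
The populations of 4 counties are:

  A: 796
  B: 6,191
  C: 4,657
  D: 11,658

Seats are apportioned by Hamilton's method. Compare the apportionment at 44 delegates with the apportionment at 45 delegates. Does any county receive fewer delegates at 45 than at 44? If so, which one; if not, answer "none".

At 44 seats: A 1, B 12, C 9, D 22.
At 45 seats: A 2, B 12, C 9, D 22.
No county's allocation decreased.

none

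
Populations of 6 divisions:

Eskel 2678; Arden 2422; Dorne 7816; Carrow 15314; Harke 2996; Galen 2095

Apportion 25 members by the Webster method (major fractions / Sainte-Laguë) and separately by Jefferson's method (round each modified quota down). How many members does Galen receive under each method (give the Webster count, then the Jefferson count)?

2 and 1

Webster: Eskel 2, Arden 2, Dorne 6, Carrow 11, Harke 2, Galen 2.
Jefferson: Eskel 2, Arden 2, Dorne 6, Carrow 12, Harke 2, Galen 1.
Galen gets 2 under Webster and 1 under Jefferson.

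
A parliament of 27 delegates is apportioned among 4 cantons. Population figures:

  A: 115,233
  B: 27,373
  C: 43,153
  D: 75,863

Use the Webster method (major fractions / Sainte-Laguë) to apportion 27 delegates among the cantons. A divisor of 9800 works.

A 12, B 3, C 4, D 8

With modified divisor 9800: modified quotas A 11.758, B 2.793, C 4.403, D 7.741.
Rounding to the nearest integer: A 12, B 3, C 4, D 8 (total 27).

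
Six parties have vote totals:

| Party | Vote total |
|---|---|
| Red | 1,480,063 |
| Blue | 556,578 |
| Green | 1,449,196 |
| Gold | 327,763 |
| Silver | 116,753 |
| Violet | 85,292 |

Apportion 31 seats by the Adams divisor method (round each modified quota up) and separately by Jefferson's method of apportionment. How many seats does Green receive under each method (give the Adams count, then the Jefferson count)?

11 and 12

Adams: Red 11, Blue 4, Green 11, Gold 3, Silver 1, Violet 1.
Jefferson: Red 12, Blue 4, Green 12, Gold 2, Silver 1, Violet 0.
Green gets 11 under Adams and 12 under Jefferson.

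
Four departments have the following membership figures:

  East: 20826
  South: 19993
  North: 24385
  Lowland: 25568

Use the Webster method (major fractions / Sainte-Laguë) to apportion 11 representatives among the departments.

East=3, South=2, North=3, Lowland=3

Standard divisor 90772/11 ≈ 8252; standard quotas: East 2.524, South 2.423, North 2.955, Lowland 3.098.
Rounding to the nearest integer gives East 3, South 2, North 3, Lowland 3 — total 11, matching the house size, so no adjustment is needed.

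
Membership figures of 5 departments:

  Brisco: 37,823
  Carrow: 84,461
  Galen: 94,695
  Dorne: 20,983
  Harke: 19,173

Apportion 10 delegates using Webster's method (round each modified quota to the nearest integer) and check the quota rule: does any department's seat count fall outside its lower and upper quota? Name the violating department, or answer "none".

none

Standard quotas: Brisco 1.471, Carrow 3.285, Galen 3.683, Dorne 0.816, Harke 0.746.
Webster allocation: Brisco 1, Carrow 3, Galen 4, Dorne 1, Harke 1.
Every allocation lies between the lower and upper quota.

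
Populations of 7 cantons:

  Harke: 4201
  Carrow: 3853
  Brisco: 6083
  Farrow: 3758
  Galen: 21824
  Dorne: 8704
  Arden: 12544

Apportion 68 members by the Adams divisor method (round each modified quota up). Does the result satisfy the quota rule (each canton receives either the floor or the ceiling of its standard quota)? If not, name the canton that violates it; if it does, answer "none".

Galen

Standard quotas: Harke 4.686, Carrow 4.297, Brisco 6.785, Farrow 4.192, Galen 24.342, Dorne 9.708, Arden 13.991.
Adams allocation: Harke 5, Carrow 5, Brisco 7, Farrow 4, Galen 23, Dorne 10, Arden 14.
Galen has quota 24.342 (lower 24, upper 25) but receives 23 — outside the quota interval.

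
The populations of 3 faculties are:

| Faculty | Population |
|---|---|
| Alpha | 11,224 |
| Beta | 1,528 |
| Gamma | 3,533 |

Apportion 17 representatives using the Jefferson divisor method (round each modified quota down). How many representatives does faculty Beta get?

Standard divisor 16285/17 ≈ 957.941; standard quotas: Alpha 11.717, Beta 1.595, Gamma 3.688.
Rounding down gives 11, 1, 3 = 15 seats, so the divisor must be adjusted.
With modified divisor 870: modified quotas Alpha 12.901, Beta 1.756, Gamma 4.061.
Rounding down: Alpha 12, Beta 1, Gamma 4 (total 17).
Beta receives 1.

1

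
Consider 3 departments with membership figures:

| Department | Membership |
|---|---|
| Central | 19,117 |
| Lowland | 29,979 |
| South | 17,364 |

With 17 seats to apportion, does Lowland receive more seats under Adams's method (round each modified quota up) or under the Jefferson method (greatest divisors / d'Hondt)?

Jefferson

Adams: Central 5, Lowland 7, South 5.
Jefferson: Central 5, Lowland 8, South 4.
Lowland gets 7 under Adams and 8 under Jefferson.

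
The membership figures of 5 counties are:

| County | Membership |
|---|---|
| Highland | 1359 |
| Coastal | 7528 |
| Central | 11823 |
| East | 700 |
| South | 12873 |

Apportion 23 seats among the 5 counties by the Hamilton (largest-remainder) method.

Standard divisor: 34283 ÷ 23 ≈ 1490.565.
Standard quotas: Highland 0.9117, Coastal 5.0504, Central 7.9319, East 0.4696, South 8.6363.
Lower quotas: Highland 0, Coastal 5, Central 7, East 0, South 8 (sum 20, leaving 3 seats).
Remainders in descending order: Central 0.9319, Highland 0.9117, South 0.6363, East 0.4696, Coastal 0.0504.
The surplus seats go to Central, Highland, South.

Highland 1; Coastal 5; Central 8; East 0; South 9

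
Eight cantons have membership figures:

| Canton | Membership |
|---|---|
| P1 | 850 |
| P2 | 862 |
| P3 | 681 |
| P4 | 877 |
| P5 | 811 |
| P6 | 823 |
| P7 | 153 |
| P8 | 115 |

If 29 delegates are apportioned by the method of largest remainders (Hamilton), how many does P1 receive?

5

Total 5172; standard divisor 5172/29 ≈ 178.345.
Standard quotas: P1 4.766, P2 4.833, P3 3.818, P4 4.917, P5 4.547, P6 4.615, P7 0.858, P8 0.645.
Lower quotas: P1 4, P2 4, P3 3, P4 4, P5 4, P6 4, P7 0, P8 0 (sum 23, leaving 6 seats).
Remainders in descending order: P4 0.917, P7 0.858, P2 0.833, P3 0.818, P1 0.766, P8 0.645, P6 0.615, P5 0.547.
The surplus seats go to P4, P7, P2, P3, P1, P8.
P1 receives 5.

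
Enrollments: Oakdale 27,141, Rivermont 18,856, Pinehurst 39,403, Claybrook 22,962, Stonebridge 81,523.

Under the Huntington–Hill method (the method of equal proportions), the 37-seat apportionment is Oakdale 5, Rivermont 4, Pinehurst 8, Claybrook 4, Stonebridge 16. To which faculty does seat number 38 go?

Claybrook

Priority for the next seat is population ÷ (√(s·(s+1))).
Priorities: Oakdale 4955.246, Rivermont 4216.330, Pinehurst 4643.688, Claybrook 5134.459, Stonebridge 4943.058.
Highest priority: Claybrook.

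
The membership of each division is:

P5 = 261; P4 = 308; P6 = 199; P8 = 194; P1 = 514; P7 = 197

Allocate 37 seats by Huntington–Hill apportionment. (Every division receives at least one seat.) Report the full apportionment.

With divisor 44.6: modified quotas P5 5.852, P4 6.906, P6 4.462, P8 4.350, P1 11.525, P7 4.417.
Geometric-mean thresholds: P5 √(5·6)=5.477, P4 √(6·7)=6.481, P6 √(4·5)=4.472, P8 √(4·5)=4.472, P1 √(11·12)=11.489, P7 √(4·5)=4.472.
Each quota rounded against its threshold gives P5 6, P4 7, P6 4, P8 4, P1 12, P7 4 (total 37).

P5 6, P4 7, P6 4, P8 4, P1 12, P7 4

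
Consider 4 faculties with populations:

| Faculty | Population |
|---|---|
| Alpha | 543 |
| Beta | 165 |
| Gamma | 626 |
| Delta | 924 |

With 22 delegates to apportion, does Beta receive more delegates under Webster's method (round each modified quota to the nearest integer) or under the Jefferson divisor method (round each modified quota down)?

Webster: Alpha 5, Beta 2, Gamma 6, Delta 9.
Jefferson: Alpha 5, Beta 1, Gamma 6, Delta 10.
Beta gets 2 under Webster and 1 under Jefferson.

Webster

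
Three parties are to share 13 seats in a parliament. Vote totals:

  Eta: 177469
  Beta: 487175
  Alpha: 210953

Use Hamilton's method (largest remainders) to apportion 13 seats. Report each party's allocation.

Eta 3, Beta 7, Alpha 3

Total 875597; standard divisor 875597/13 ≈ 67353.615.
Standard quotas: Eta 2.6349, Beta 7.2331, Alpha 3.1320.
Lower quotas: Eta 2, Beta 7, Alpha 3 (sum 12, leaving 1 seat).
Remainders in descending order: Eta 0.6349, Beta 0.2331, Alpha 0.1320.
The surplus seat goes to Eta.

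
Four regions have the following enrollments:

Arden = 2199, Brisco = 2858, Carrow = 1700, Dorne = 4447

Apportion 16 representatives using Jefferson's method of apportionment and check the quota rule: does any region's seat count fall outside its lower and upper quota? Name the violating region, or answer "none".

none

Standard quotas: Arden 3.140, Brisco 4.081, Carrow 2.428, Dorne 6.351.
Jefferson allocation: Arden 3, Brisco 4, Carrow 2, Dorne 7.
Every allocation lies between the lower and upper quota.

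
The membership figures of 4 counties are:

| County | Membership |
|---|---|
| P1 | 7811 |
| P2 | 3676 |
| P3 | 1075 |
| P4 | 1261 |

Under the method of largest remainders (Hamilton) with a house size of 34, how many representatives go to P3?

Total 13823; standard divisor 13823/34 ≈ 406.559.
Standard quotas: P1 19.2125, P2 9.0417, P3 2.6441, P4 3.1016.
Lower quotas: P1 19, P2 9, P3 2, P4 3 (sum 33, leaving 1 seat).
Remainders in descending order: P3 0.6441, P1 0.2125, P4 0.1016, P2 0.0417.
Largest remainder: P3 receives the extra seat.
P3 receives 3.

3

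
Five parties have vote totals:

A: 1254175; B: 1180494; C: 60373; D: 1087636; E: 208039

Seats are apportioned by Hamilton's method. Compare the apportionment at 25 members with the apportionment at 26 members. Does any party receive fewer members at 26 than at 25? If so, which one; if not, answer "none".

C

At 25 seats: A 8, B 8, C 1, D 7, E 1.
At 26 seats: A 9, B 8, C 0, D 8, E 1.
C drops from 1 to 0.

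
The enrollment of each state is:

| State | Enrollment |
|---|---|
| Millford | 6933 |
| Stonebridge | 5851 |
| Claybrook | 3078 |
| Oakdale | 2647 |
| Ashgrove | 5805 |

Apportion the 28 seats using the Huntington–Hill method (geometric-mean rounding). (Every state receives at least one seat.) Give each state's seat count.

Millford 8, Stonebridge 7, Claybrook 3, Oakdale 3, Ashgrove 7

With divisor 892: modified quotas Millford 7.772, Stonebridge 6.559, Claybrook 3.451, Oakdale 2.967, Ashgrove 6.508.
Geometric-mean thresholds: Millford √(7·8)=7.483, Stonebridge √(6·7)=6.481, Claybrook √(3·4)=3.464, Oakdale √(2·3)=2.449, Ashgrove √(6·7)=6.481.
Each quota rounded against its threshold gives Millford 8, Stonebridge 7, Claybrook 3, Oakdale 3, Ashgrove 7 (total 28).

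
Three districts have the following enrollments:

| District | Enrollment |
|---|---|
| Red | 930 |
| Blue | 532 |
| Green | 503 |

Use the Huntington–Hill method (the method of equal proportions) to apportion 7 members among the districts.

With divisor 312: modified quotas Red 2.981, Blue 1.705, Green 1.612.
Geometric-mean thresholds: Red √(2·3)=2.449, Blue √(1·2)=1.414, Green √(1·2)=1.414.
Each quota rounded against its threshold gives Red 3, Blue 2, Green 2 (total 7).

Red=3, Blue=2, Green=2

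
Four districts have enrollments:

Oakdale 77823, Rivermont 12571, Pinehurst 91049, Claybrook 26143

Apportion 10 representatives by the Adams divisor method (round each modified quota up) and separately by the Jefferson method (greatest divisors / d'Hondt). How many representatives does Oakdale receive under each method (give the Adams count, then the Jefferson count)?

Adams: Oakdale 3, Rivermont 1, Pinehurst 4, Claybrook 2.
Jefferson: Oakdale 4, Rivermont 0, Pinehurst 5, Claybrook 1.
Oakdale gets 3 under Adams and 4 under Jefferson.

3 and 4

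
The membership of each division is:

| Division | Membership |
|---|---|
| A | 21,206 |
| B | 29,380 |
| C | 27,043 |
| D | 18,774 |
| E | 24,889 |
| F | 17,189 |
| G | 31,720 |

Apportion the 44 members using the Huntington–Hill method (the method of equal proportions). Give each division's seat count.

A=6; B=8; C=7; D=5; E=6; F=4; G=8

With divisor 3858: modified quotas A 5.497, B 7.615, C 7.010, D 4.866, E 6.451, F 4.455, G 8.222.
Geometric-mean thresholds: A √(5·6)=5.477, B √(7·8)=7.483, C √(7·8)=7.483, D √(4·5)=4.472, E √(6·7)=6.481, F √(4·5)=4.472, G √(8·9)=8.485.
Each quota rounded against its threshold gives A 6, B 8, C 7, D 5, E 6, F 4, G 8 (total 44).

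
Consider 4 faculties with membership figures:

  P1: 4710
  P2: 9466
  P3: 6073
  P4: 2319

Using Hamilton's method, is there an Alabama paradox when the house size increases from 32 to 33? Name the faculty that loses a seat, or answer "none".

none

At 32 seats: P1 7, P2 13, P3 9, P4 3.
At 33 seats: P1 7, P2 14, P3 9, P4 3.
No faculty's allocation decreased.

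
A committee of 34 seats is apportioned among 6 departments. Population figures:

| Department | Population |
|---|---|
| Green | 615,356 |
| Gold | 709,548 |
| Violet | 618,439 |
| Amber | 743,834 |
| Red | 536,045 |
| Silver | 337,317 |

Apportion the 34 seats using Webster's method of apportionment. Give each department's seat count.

Standard divisor 3560539/34 ≈ 104721.735; standard quotas: Green 5.876, Gold 6.776, Violet 5.906, Amber 7.103, Red 5.119, Silver 3.221.
Rounding to the nearest integer gives Green 6, Gold 7, Violet 6, Amber 7, Red 5, Silver 3 — total 34, matching the house size, so no adjustment is needed.

Green=6, Gold=7, Violet=6, Amber=7, Red=5, Silver=3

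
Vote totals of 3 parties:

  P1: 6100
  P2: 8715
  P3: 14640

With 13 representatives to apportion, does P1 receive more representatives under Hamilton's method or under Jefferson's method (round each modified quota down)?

Hamilton: P1 3, P2 4, P3 6.
Jefferson: P1 2, P2 4, P3 7.
P1 gets 3 under Hamilton and 2 under Jefferson.

Hamilton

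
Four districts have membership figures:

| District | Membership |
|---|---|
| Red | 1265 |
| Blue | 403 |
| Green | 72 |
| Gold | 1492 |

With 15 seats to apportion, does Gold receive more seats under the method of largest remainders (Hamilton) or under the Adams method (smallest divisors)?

Hamilton

Hamilton: Red 6, Blue 2, Green 0, Gold 7.
Adams: Red 6, Blue 2, Green 1, Gold 6.
Gold gets 7 under Hamilton and 6 under Adams.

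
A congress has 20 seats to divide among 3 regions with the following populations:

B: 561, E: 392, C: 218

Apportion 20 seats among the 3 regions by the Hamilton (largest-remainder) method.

Standard divisor: 1171 ÷ 20 ≈ 58.55.
Standard quotas: B 9.582, E 6.695, C 3.723.
Lower quotas: B 9, E 6, C 3 (sum 18, leaving 2 seats).
Remainders in descending order: C 0.723, E 0.695, B 0.582.
The surplus seats go to C, E.

B 9; E 7; C 4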